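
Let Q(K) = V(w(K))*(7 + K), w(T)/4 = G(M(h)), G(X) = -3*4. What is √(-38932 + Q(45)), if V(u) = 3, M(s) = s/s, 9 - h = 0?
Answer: 2*I*√9694 ≈ 196.92*I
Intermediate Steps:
h = 9 (h = 9 - 1*0 = 9 + 0 = 9)
M(s) = 1
G(X) = -12
w(T) = -48 (w(T) = 4*(-12) = -48)
Q(K) = 21 + 3*K (Q(K) = 3*(7 + K) = 21 + 3*K)
√(-38932 + Q(45)) = √(-38932 + (21 + 3*45)) = √(-38932 + (21 + 135)) = √(-38932 + 156) = √(-38776) = 2*I*√9694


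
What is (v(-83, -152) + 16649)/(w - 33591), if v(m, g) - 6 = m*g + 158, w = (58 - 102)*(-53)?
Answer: -29429/31259 ≈ -0.94146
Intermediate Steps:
w = 2332 (w = -44*(-53) = 2332)
v(m, g) = 164 + g*m (v(m, g) = 6 + (m*g + 158) = 6 + (g*m + 158) = 6 + (158 + g*m) = 164 + g*m)
(v(-83, -152) + 16649)/(w - 33591) = ((164 - 152*(-83)) + 16649)/(2332 - 33591) = ((164 + 12616) + 16649)/(-31259) = (12780 + 16649)*(-1/31259) = 29429*(-1/31259) = -29429/31259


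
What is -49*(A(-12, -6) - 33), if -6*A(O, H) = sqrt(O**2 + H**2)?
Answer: 1617 + 49*sqrt(5) ≈ 1726.6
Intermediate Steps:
A(O, H) = -sqrt(H**2 + O**2)/6 (A(O, H) = -sqrt(O**2 + H**2)/6 = -sqrt(H**2 + O**2)/6)
-49*(A(-12, -6) - 33) = -49*(-sqrt((-6)**2 + (-12)**2)/6 - 33) = -49*(-sqrt(36 + 144)/6 - 33) = -49*(-sqrt(5) - 33) = -49*(-33 - sqrt(5)) = 1617 + 49*sqrt(5)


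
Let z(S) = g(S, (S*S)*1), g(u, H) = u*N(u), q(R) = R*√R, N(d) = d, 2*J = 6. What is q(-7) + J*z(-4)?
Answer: 48 - 7*I*√7 ≈ 48.0 - 18.52*I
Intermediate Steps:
J = 3 (J = (½)*6 = 3)
q(R) = R^(3/2)
g(u, H) = u² (g(u, H) = u*u = u²)
z(S) = S²
q(-7) + J*z(-4) = (-7)^(3/2) + 3*(-4)² = -7*I*√7 + 3*16 = -7*I*√7 + 48 = 48 - 7*I*√7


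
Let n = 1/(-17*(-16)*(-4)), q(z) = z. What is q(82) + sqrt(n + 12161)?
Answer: 82 + sqrt(224929839)/136 ≈ 192.28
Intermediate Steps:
n = -1/1088 (n = 1/(272*(-4)) = 1/(-1088) = -1/1088 ≈ -0.00091912)
q(82) + sqrt(n + 12161) = 82 + sqrt(-1/1088 + 12161) = 82 + sqrt(13231167/1088) = 82 + sqrt(224929839)/136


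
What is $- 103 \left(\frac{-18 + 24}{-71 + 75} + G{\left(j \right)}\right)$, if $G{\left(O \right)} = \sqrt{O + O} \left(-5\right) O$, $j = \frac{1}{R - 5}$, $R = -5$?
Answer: $- \frac{309}{2} - \frac{103 i \sqrt{5}}{10} \approx -154.5 - 23.031 i$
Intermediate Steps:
$j = - \frac{1}{10}$ ($j = \frac{1}{-5 - 5} = \frac{1}{-10} = - \frac{1}{10} \approx -0.1$)
$G{\left(O \right)} = - 5 \sqrt{2} O^{\frac{3}{2}}$ ($G{\left(O \right)} = \sqrt{2 O} \left(-5\right) O = \sqrt{2} \sqrt{O} \left(-5\right) O = - 5 \sqrt{2} \sqrt{O} O = - 5 \sqrt{2} O^{\frac{3}{2}}$)
$- 103 \left(\frac{-18 + 24}{-71 + 75} + G{\left(j \right)}\right) = - 103 \left(\frac{-18 + 24}{-71 + 75} - 5 \sqrt{2} \left(- \frac{1}{10}\right)^{\frac{3}{2}}\right) = - 103 \left(\frac{6}{4} - 5 \sqrt{2} \left(- \frac{i \sqrt{10}}{100}\right)\right) = - 103 \left(6 \cdot \frac{1}{4} + \frac{i \sqrt{5}}{10}\right) = - 103 \left(\frac{3}{2} + \frac{i \sqrt{5}}{10}\right) = - \frac{309}{2} - \frac{103 i \sqrt{5}}{10}$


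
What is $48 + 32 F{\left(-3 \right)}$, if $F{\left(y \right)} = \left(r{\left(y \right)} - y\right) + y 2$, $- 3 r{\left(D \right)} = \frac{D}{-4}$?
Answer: $-56$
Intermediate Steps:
$r{\left(D \right)} = \frac{D}{12}$ ($r{\left(D \right)} = - \frac{D \frac{1}{-4}}{3} = - \frac{D \left(- \frac{1}{4}\right)}{3} = - \frac{\left(- \frac{1}{4}\right) D}{3} = \frac{D}{12}$)
$F{\left(y \right)} = \frac{13 y}{12}$ ($F{\left(y \right)} = \left(\frac{y}{12} - y\right) + y 2 = - \frac{11 y}{12} + 2 y = \frac{13 y}{12}$)
$48 + 32 F{\left(-3 \right)} = 48 + 32 \cdot \frac{13}{12} \left(-3\right) = 48 + 32 \left(- \frac{13}{4}\right) = 48 - 104 = -56$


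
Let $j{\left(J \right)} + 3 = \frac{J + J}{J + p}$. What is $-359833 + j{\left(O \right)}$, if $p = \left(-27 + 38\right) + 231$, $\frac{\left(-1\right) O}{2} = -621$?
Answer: $- \frac{133498535}{371} \approx -3.5983 \cdot 10^{5}$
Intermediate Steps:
$O = 1242$ ($O = \left(-2\right) \left(-621\right) = 1242$)
$p = 242$ ($p = 11 + 231 = 242$)
$j{\left(J \right)} = -3 + \frac{2 J}{242 + J}$ ($j{\left(J \right)} = -3 + \frac{J + J}{J + 242} = -3 + \frac{2 J}{242 + J}$)
$-359833 + j{\left(O \right)} = -359833 + \frac{-726 - 1242}{242 + 1242} = -359833 + \frac{-726 - 1242}{1484} = -359833 + \frac{1}{1484} \left(-1968\right) = -359833 - \frac{492}{371} = - \frac{133498535}{371}$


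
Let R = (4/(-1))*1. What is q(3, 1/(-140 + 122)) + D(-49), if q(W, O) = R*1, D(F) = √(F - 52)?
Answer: -4 + I*√101 ≈ -4.0 + 10.05*I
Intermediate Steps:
R = -4 (R = (4*(-1))*1 = -4*1 = -4)
D(F) = √(-52 + F)
q(W, O) = -4 (q(W, O) = -4*1 = -4)
q(3, 1/(-140 + 122)) + D(-49) = -4 + √(-52 - 49) = -4 + √(-101) = -4 + I*√101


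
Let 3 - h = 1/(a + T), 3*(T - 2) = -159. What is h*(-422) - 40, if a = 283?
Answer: -151285/116 ≈ -1304.2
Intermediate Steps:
T = -51 (T = 2 + (⅓)*(-159) = 2 - 53 = -51)
h = 695/232 (h = 3 - 1/(283 - 51) = 3 - 1/232 = 695/232 ≈ 2.9957)
h*(-422) - 40 = (695/232)*(-422) - 40 = -146645/116 - 40 = -151285/116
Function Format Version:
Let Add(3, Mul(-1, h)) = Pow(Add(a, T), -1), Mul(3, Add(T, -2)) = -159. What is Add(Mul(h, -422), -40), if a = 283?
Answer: Rational(-151285, 116) ≈ -1304.2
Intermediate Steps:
T = -51 (T = Add(2, Mul(Rational(1, 3), -159)) = Add(2, -53) = -51)
h = Rational(695, 232) (h = Add(3, Mul(-1, Pow(Add(283, -51), -1))) = Add(3, Mul(-1, Pow(232, -1))) = Add(3, Mul(-1, Rational(1, 232))) = Add(3, Rational(-1, 232)) = Rational(695, 232) ≈ 2.9957)
Add(Mul(h, -422), -40) = Add(Mul(Rational(695, 232), -422), -40) = Add(Rational(-146645, 116), -40) = Rational(-151285, 116)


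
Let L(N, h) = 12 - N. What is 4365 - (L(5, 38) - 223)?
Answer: 4581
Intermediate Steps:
4365 - (L(5, 38) - 223) = 4365 - ((12 - 1*5) - 223) = 4365 - ((12 - 5) - 223) = 4365 - (7 - 223) = 4365 - 1*(-216) = 4365 + 216 = 4581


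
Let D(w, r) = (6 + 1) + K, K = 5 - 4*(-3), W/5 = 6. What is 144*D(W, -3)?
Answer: 3456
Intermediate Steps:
W = 30 (W = 5*6 = 30)
K = 17 (K = 5 + 12 = 17)
D(w, r) = 24 (D(w, r) = (6 + 1) + 17 = 7 + 17 = 24)
144*D(W, -3) = 144*24 = 3456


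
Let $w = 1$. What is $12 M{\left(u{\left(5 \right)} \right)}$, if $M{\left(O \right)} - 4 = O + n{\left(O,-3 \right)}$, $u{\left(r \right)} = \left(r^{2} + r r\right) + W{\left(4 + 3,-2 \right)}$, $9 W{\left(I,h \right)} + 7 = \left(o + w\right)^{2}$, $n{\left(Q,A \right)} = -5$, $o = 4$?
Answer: $612$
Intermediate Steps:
$W{\left(I,h \right)} = 2$ ($W{\left(I,h \right)} = - \frac{7}{9} + \frac{\left(4 + 1\right)^{2}}{9} = - \frac{7}{9} + \frac{5^{2}}{9} = - \frac{7}{9} + \frac{1}{9} \cdot 25 = - \frac{7}{9} + \frac{25}{9} = 2$)
$u{\left(r \right)} = 2 + 2 r^{2}$ ($u{\left(r \right)} = \left(r^{2} + r r\right) + 2 = \left(r^{2} + r^{2}\right) + 2 = 2 r^{2} + 2 = 2 + 2 r^{2}$)
$M{\left(O \right)} = -1 + O$ ($M{\left(O \right)} = 4 + \left(O - 5\right) = 4 + \left(-5 + O\right) = -1 + O$)
$12 M{\left(u{\left(5 \right)} \right)} = 12 \left(-1 + \left(2 + 2 \cdot 5^{2}\right)\right) = 12 \left(-1 + \left(2 + 2 \cdot 25\right)\right) = 12 \left(-1 + \left(2 + 50\right)\right) = 12 \left(-1 + 52\right) = 12 \cdot 51 = 612$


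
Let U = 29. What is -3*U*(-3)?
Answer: 261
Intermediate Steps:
-3*U*(-3) = -3*29*(-3) = -87*(-3) = 261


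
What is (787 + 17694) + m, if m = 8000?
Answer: 26481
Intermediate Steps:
(787 + 17694) + m = (787 + 17694) + 8000 = 18481 + 8000 = 26481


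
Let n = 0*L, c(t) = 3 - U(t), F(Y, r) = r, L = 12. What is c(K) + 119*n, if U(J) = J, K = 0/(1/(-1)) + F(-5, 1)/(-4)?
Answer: 13/4 ≈ 3.2500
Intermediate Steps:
K = -¼ (K = 0/(1/(-1)) + 1/(-4) = 0/(-1) + 1*(-¼) = 0*(-1) - ¼ = 0 - ¼ = -¼ ≈ -0.25000)
c(t) = 3 - t
n = 0 (n = 0*12 = 0)
c(K) + 119*n = (3 - 1*(-¼)) + 119*0 = (3 + ¼) + 0 = 13/4 + 0 = 13/4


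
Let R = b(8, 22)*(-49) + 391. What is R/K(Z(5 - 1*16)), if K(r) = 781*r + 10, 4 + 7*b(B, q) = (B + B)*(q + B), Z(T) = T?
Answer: 2941/8581 ≈ 0.34273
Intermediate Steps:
b(B, q) = -4/7 + 2*B*(B + q)/7 (b(B, q) = -4/7 + ((B + B)*(q + B))/7 = -4/7 + ((2*B)*(B + q))/7 = -4/7 + (2*B*(B + q))/7 = -4/7 + 2*B*(B + q)/7)
K(r) = 10 + 781*r
R = -2941 (R = (-4/7 + (2/7)*8² + (2/7)*8*22)*(-49) + 391 = (-4/7 + (2/7)*64 + 352/7)*(-49) + 391 = (-4/7 + 128/7 + 352/7)*(-49) + 391 = 68*(-49) + 391 = -3332 + 391 = -2941)
R/K(Z(5 - 1*16)) = -2941/(10 + 781*(5 - 1*16)) = -2941/(10 + 781*(5 - 16)) = -2941/(10 + 781*(-11)) = -2941/(10 - 8591) = -2941/(-8581) = -2941*(-1/8581) = 2941/8581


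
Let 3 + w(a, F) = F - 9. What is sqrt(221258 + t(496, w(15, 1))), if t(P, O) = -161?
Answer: sqrt(221097) ≈ 470.21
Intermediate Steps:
w(a, F) = -12 + F (w(a, F) = -3 + (F - 9) = -3 + (-9 + F) = -12 + F)
sqrt(221258 + t(496, w(15, 1))) = sqrt(221258 - 161) = sqrt(221097)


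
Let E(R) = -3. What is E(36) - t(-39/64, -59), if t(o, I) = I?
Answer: 56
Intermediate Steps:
E(36) - t(-39/64, -59) = -3 - 1*(-59) = -3 + 59 = 56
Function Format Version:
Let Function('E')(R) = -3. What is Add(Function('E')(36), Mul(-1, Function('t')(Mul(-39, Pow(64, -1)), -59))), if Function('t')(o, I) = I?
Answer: 56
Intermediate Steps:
Add(Function('E')(36), Mul(-1, Function('t')(Mul(-39, Pow(64, -1)), -59))) = Add(-3, Mul(-1, -59)) = Add(-3, 59) = 56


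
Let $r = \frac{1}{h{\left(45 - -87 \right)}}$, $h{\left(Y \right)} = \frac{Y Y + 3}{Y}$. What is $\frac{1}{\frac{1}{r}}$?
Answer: $\frac{44}{5809} \approx 0.0075745$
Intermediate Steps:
$h{\left(Y \right)} = \frac{3 + Y^{2}}{Y}$ ($h{\left(Y \right)} = \frac{Y^{2} + 3}{Y} = \frac{3 + Y^{2}}{Y}$)
$r = \frac{44}{5809}$ ($r = \frac{1}{\left(45 - -87\right) + \frac{3}{45 - -87}} = \frac{1}{\left(45 + 87\right) + \frac{3}{45 + 87}} = \frac{1}{132 + \frac{3}{132}} = \frac{1}{132 + 3 \cdot \frac{1}{132}} = \frac{1}{132 + \frac{1}{44}} = \frac{1}{\frac{5809}{44}} = \frac{44}{5809} \approx 0.0075745$)
$\frac{1}{\frac{1}{r}} = \frac{1}{\frac{1}{\frac{44}{5809}}} = \frac{1}{\frac{5809}{44}} = \frac{44}{5809}$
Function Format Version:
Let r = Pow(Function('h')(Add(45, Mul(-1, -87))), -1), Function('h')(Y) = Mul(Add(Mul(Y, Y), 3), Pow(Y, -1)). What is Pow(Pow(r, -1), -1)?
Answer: Rational(44, 5809) ≈ 0.0075745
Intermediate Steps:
Function('h')(Y) = Mul(Pow(Y, -1), Add(3, Pow(Y, 2))) (Function('h')(Y) = Mul(Add(Pow(Y, 2), 3), Pow(Y, -1)) = Mul(Add(3, Pow(Y, 2)), Pow(Y, -1)) = Mul(Pow(Y, -1), Add(3, Pow(Y, 2))))
r = Rational(44, 5809) (r = Pow(Add(Add(45, Mul(-1, -87)), Mul(3, Pow(Add(45, Mul(-1, -87)), -1))), -1) = Pow(Add(Add(45, 87), Mul(3, Pow(Add(45, 87), -1))), -1) = Pow(Add(132, Mul(3, Pow(132, -1))), -1) = Pow(Add(132, Mul(3, Rational(1, 132))), -1) = Pow(Add(132, Rational(1, 44)), -1) = Pow(Rational(5809, 44), -1) = Rational(44, 5809) ≈ 0.0075745)
Pow(Pow(r, -1), -1) = Pow(Pow(Rational(44, 5809), -1), -1) = Pow(Rational(5809, 44), -1) = Rational(44, 5809)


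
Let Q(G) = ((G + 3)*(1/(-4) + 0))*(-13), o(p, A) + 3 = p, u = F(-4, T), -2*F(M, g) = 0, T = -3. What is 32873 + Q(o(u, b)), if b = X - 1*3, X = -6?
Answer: 32873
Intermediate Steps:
F(M, g) = 0 (F(M, g) = -½*0 = 0)
u = 0
b = -9 (b = -6 - 1*3 = -6 - 3 = -9)
o(p, A) = -3 + p
Q(G) = 39/4 + 13*G/4 (Q(G) = ((3 + G)*(-¼ + 0))*(-13) = ((3 + G)*(-¼))*(-13) = (-¾ - G/4)*(-13) = 39/4 + 13*G/4)
32873 + Q(o(u, b)) = 32873 + (39/4 + 13*(-3 + 0)/4) = 32873 + (39/4 + (13/4)*(-3)) = 32873 + (39/4 - 39/4) = 32873 + 0 = 32873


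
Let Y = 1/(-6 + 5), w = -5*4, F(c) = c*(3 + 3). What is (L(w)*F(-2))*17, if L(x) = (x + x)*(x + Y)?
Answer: -171360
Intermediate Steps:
F(c) = 6*c (F(c) = c*6 = 6*c)
w = -20
Y = -1 (Y = 1/(-1) = -1)
L(x) = 2*x*(-1 + x) (L(x) = (x + x)*(x - 1) = (2*x)*(-1 + x) = 2*x*(-1 + x))
(L(w)*F(-2))*17 = ((2*(-20)*(-1 - 20))*(6*(-2)))*17 = ((2*(-20)*(-21))*(-12))*17 = (840*(-12))*17 = -10080*17 = -171360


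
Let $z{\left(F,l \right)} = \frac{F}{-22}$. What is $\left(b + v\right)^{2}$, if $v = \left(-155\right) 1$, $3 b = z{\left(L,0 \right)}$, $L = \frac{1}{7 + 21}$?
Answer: $\frac{82048446481}{3415104} \approx 24025.0$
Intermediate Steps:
$L = \frac{1}{28} \approx 0.035714$
$z{\left(F,l \right)} = - \frac{F}{22}$ ($z{\left(F,l \right)} = F \left(- \frac{1}{22}\right) = - \frac{F}{22}$)
$b = - \frac{1}{1848}$ ($b = \frac{\left(- \frac{1}{22}\right) \frac{1}{28}}{3} = \frac{1}{3} \left(- \frac{1}{616}\right) = - \frac{1}{1848} \approx -0.00054113$)
$v = -155$
$\left(b + v\right)^{2} = \left(- \frac{1}{1848} - 155\right)^{2} = \left(- \frac{286441}{1848}\right)^{2} = \frac{82048446481}{3415104}$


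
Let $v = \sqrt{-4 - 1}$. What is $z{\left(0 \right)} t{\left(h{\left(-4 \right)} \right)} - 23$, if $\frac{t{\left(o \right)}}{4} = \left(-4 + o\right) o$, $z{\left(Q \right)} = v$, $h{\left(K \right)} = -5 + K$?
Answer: $-23 + 468 i \sqrt{5} \approx -23.0 + 1046.5 i$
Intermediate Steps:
$v = i \sqrt{5}$ ($v = \sqrt{-5} = i \sqrt{5} \approx 2.2361 i$)
$z{\left(Q \right)} = i \sqrt{5}$
$t{\left(o \right)} = 4 o \left(-4 + o\right)$ ($t{\left(o \right)} = 4 \left(-4 + o\right) o = 4 o \left(-4 + o\right)$)
$z{\left(0 \right)} t{\left(h{\left(-4 \right)} \right)} - 23 = i \sqrt{5} \cdot 4 \left(-5 - 4\right) \left(-4 - 9\right) - 23 = i \sqrt{5} \cdot 4 \left(-9\right) \left(-4 - 9\right) - 23 = i \sqrt{5} \cdot 4 \left(-9\right) \left(-13\right) - 23 = i \sqrt{5} \cdot 468 - 23 = 468 i \sqrt{5} - 23 = -23 + 468 i \sqrt{5}$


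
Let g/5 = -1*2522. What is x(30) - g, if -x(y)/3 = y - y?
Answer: 12610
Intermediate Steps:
x(y) = 0 (x(y) = -3*(y - y) = -3*0 = 0)
g = -12610 (g = 5*(-1*2522) = 5*(-2522) = -12610)
x(30) - g = 0 - 1*(-12610) = 0 + 12610 = 12610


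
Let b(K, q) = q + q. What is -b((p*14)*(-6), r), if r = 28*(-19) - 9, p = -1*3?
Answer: 1082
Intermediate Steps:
p = -3
r = -541 (r = -532 - 9 = -541)
b(K, q) = 2*q
-b((p*14)*(-6), r) = -2*(-541) = -1*(-1082) = 1082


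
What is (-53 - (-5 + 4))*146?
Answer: -7592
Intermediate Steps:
(-53 - (-5 + 4))*146 = (-53 - 1*(-1))*146 = (-53 + 1)*146 = -52*146 = -7592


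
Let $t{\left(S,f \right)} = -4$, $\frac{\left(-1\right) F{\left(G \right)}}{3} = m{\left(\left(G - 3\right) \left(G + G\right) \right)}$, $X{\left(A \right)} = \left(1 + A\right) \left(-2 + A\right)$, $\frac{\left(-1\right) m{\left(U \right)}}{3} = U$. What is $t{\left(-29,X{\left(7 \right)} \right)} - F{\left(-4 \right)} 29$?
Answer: $-14620$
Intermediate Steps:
$m{\left(U \right)} = - 3 U$
$F{\left(G \right)} = 18 G \left(-3 + G\right)$ ($F{\left(G \right)} = - 3 \left(- 3 \left(G - 3\right) \left(G + G\right)\right) = - 3 \left(- 3 \left(-3 + G\right) 2 G\right) = - 3 \left(- 3 \cdot 2 G \left(-3 + G\right)\right) = - 3 \left(- 6 G \left(-3 + G\right)\right) = 18 G \left(-3 + G\right)$)
$t{\left(-29,X{\left(7 \right)} \right)} - F{\left(-4 \right)} 29 = -4 - 18 \left(-4\right) \left(-3 - 4\right) 29 = -4 - 18 \left(-4\right) \left(-7\right) 29 = -4 - 504 \cdot 29 = -4 - 14616 = -14620$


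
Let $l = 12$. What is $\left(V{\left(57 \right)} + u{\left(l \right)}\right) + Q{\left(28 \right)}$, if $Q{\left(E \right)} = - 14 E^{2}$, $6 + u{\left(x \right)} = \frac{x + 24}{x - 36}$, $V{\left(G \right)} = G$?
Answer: $- \frac{21853}{2} \approx -10927.0$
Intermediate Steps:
$u{\left(x \right)} = -6 + \frac{24 + x}{-36 + x}$ ($u{\left(x \right)} = -6 + \frac{x + 24}{x - 36} = -6 + \frac{24 + x}{-36 + x}$)
$\left(V{\left(57 \right)} + u{\left(l \right)}\right) + Q{\left(28 \right)} = \left(57 + \frac{5 \left(48 - 12\right)}{-36 + 12}\right) - 14 \cdot 28^{2} = \left(57 + \frac{5 \left(48 - 12\right)}{-24}\right) - 10976 = \left(57 + 5 \left(- \frac{1}{24}\right) 36\right) - 10976 = \left(57 - \frac{15}{2}\right) - 10976 = \frac{99}{2} - 10976 = - \frac{21853}{2}$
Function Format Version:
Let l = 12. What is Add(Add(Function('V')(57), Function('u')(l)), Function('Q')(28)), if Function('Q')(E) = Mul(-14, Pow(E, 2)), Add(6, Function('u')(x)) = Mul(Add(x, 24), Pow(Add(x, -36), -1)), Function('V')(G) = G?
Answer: Rational(-21853, 2) ≈ -10927.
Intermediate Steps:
Function('u')(x) = Add(-6, Mul(Pow(Add(-36, x), -1), Add(24, x))) (Function('u')(x) = Add(-6, Mul(Add(x, 24), Pow(Add(x, -36), -1))) = Add(-6, Mul(Add(24, x), Pow(Add(-36, x), -1))) = Add(-6, Mul(Pow(Add(-36, x), -1), Add(24, x))))
Add(Add(Function('V')(57), Function('u')(l)), Function('Q')(28)) = Add(Add(57, Mul(5, Pow(Add(-36, 12), -1), Add(48, Mul(-1, 12)))), Mul(-14, Pow(28, 2))) = Add(Add(57, Mul(5, Pow(-24, -1), Add(48, -12))), Mul(-14, 784)) = Add(Add(57, Mul(5, Rational(-1, 24), 36)), -10976) = Add(Add(57, Rational(-15, 2)), -10976) = Add(Rational(99, 2), -10976) = Rational(-21853, 2)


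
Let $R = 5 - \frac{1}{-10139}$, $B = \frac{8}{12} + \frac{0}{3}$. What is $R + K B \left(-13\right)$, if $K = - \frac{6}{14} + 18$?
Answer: $- \frac{10453302}{70973} \approx -147.29$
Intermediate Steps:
$B = \frac{2}{3}$ ($B = 8 \cdot \frac{1}{12} + 0 \cdot \frac{1}{3} = \frac{2}{3} + 0 = \frac{2}{3} \approx 0.66667$)
$K = \frac{123}{7}$ ($K = \left(-6\right) \frac{1}{14} + 18 = - \frac{3}{7} + 18 = \frac{123}{7} \approx 17.571$)
$R = \frac{50696}{10139}$ ($R = 5 - - \frac{1}{10139} = 5 + \frac{1}{10139} = \frac{50696}{10139} \approx 5.0001$)
$R + K B \left(-13\right) = \frac{50696}{10139} + \frac{123}{7} \cdot \frac{2}{3} \left(-13\right) = \frac{50696}{10139} + \frac{82}{7} \left(-13\right) = \frac{50696}{10139} - \frac{1066}{7} = - \frac{10453302}{70973}$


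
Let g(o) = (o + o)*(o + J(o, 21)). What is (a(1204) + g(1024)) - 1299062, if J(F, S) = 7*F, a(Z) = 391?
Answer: 15478545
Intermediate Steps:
g(o) = 16*o² (g(o) = (o + o)*(o + 7*o) = (2*o)*(8*o) = 16*o²)
(a(1204) + g(1024)) - 1299062 = (391 + 16*1024²) - 1299062 = (391 + 16*1048576) - 1299062 = (391 + 16777216) - 1299062 = 16777607 - 1299062 = 15478545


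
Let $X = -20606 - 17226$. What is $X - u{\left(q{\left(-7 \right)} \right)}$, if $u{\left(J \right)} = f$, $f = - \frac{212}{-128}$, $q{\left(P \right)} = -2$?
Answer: $- \frac{1210677}{32} \approx -37834.0$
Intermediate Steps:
$X = -37832$
$f = \frac{53}{32}$ ($f = \left(-212\right) \left(- \frac{1}{128}\right) = \frac{53}{32} \approx 1.6563$)
$u{\left(J \right)} = \frac{53}{32}$
$X - u{\left(q{\left(-7 \right)} \right)} = -37832 - \frac{53}{32} = - \frac{1210677}{32}$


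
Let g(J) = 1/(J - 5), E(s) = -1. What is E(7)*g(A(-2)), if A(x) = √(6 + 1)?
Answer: 5/18 + √7/18 ≈ 0.42476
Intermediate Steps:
A(x) = √7
g(J) = 1/(-5 + J)
E(7)*g(A(-2)) = -1/(-5 + √7)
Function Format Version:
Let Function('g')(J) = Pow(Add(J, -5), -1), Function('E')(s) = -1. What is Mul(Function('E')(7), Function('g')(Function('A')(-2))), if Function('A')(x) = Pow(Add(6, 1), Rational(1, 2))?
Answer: Add(Rational(5, 18), Mul(Rational(1, 18), Pow(7, Rational(1, 2)))) ≈ 0.42476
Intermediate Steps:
Function('A')(x) = Pow(7, Rational(1, 2))
Function('g')(J) = Pow(Add(-5, J), -1)
Mul(Function('E')(7), Function('g')(Function('A')(-2))) = Mul(-1, Pow(Add(-5, Pow(7, Rational(1, 2))), -1))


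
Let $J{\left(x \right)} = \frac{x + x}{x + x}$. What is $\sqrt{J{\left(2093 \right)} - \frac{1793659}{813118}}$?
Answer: $\frac{3 i \sqrt{88588392982}}{813118} \approx 1.0981 i$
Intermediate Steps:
$J{\left(x \right)} = 1$ ($J{\left(x \right)} = \frac{2 x}{2 x} = 2 x \frac{1}{2 x} = 1$)
$\sqrt{J{\left(2093 \right)} - \frac{1793659}{813118}} = \sqrt{1 - \frac{1793659}{813118}} = \sqrt{- \frac{980541}{813118}} = \frac{3 i \sqrt{88588392982}}{813118}$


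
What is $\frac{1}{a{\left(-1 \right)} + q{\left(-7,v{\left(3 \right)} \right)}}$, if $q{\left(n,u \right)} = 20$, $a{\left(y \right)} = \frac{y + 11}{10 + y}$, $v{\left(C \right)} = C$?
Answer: $\frac{9}{190} \approx 0.047368$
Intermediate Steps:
$a{\left(y \right)} = \frac{11 + y}{10 + y}$
$\frac{1}{a{\left(-1 \right)} + q{\left(-7,v{\left(3 \right)} \right)}} = \frac{1}{\frac{11 - 1}{10 - 1} + 20} = \frac{1}{\frac{1}{9} \cdot 10 + 20} = \frac{1}{\frac{10}{9} + 20} = \frac{1}{\frac{190}{9}} = \frac{9}{190}$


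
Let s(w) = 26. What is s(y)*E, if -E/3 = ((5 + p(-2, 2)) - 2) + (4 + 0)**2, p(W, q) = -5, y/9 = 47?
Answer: -1092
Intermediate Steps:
y = 423 (y = 9*47 = 423)
E = -42 (E = -3*(((5 - 5) - 2) + (4 + 0)**2) = -3*((0 - 2) + 4**2) = -3*(-2 + 16) = -3*14 = -42)
s(y)*E = 26*(-42) = -1092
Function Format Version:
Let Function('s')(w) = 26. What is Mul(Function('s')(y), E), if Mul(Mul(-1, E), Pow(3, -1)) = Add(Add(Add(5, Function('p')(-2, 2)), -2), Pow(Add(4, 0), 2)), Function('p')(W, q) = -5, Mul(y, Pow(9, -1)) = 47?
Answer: -1092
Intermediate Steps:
y = 423 (y = Mul(9, 47) = 423)
E = -42 (E = Mul(-3, Add(Add(Add(5, -5), -2), Pow(Add(4, 0), 2))) = Mul(-3, Add(Add(0, -2), Pow(4, 2))) = Mul(-3, Add(-2, 16)) = Mul(-3, 14) = -42)
Mul(Function('s')(y), E) = Mul(26, -42) = -1092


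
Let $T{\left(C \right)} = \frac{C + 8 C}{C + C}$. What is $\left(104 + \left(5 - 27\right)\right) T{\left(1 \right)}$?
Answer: $369$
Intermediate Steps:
$T{\left(C \right)} = \frac{9}{2}$ ($T{\left(C \right)} = \frac{9 C}{2 C} = 9 C \frac{1}{2 C} = \frac{9}{2}$)
$\left(104 + \left(5 - 27\right)\right) T{\left(1 \right)} = \left(104 + \left(5 - 27\right)\right) \frac{9}{2} = \left(104 - 22\right) \frac{9}{2} = 82 \cdot \frac{9}{2} = 369$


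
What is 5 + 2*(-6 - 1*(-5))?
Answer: 3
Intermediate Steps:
5 + 2*(-6 - 1*(-5)) = 5 + 2*(-6 + 5) = 5 + 2*(-1) = 5 - 2 = 3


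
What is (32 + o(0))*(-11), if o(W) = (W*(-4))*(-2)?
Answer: -352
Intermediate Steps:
o(W) = 8*W (o(W) = -4*W*(-2) = 8*W)
(32 + o(0))*(-11) = (32 + 8*0)*(-11) = (32 + 0)*(-11) = 32*(-11) = -352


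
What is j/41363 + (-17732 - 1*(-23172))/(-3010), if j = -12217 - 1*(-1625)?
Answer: -3669952/1778609 ≈ -2.0634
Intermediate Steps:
j = -10592 (j = -12217 + 1625 = -10592)
j/41363 + (-17732 - 1*(-23172))/(-3010) = -10592/41363 + (-17732 - 1*(-23172))/(-3010) = -10592*1/41363 + (-17732 + 23172)*(-1/3010) = -10592/41363 + 5440*(-1/3010) = -10592/41363 - 544/301 = -3669952/1778609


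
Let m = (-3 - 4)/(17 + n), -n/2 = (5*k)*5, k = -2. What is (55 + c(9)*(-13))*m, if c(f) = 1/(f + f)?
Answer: -6839/2106 ≈ -3.2474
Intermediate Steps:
c(f) = 1/(2*f)
n = 100 (n = -2*5*(-2)*5 = -(-20)*5 = -2*(-50) = 100)
m = -7/117 (m = (-3 - 4)/(17 + 100) = -7/117 ≈ -0.059829)
(55 + c(9)*(-13))*m = (55 + ((½)/9)*(-13))*(-7/117) = (55 + ((½)*(⅑))*(-13))*(-7/117) = (55 + (1/18)*(-13))*(-7/117) = (55 - 13/18)*(-7/117) = (977/18)*(-7/117) = -6839/2106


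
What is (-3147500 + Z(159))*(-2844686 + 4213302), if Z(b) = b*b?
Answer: -4273118878904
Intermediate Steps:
Z(b) = b²
(-3147500 + Z(159))*(-2844686 + 4213302) = (-3147500 + 159²)*(-2844686 + 4213302) = (-3147500 + 25281)*1368616 = -3122219*1368616 = -4273118878904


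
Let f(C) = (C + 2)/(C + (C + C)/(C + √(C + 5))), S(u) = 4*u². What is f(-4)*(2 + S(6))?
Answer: 219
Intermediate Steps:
f(C) = (2 + C)/(C + 2*C/(C + √(5 + C))) (f(C) = (2 + C)/(C + (2*C)/(C + √(5 + C))) = (2 + C)/(C + 2*C/(C + √(5 + C))))
f(-4)*(2 + S(6)) = (((-4)² + 2*(-4) + 2*√(5 - 4) - 4*√(5 - 4))/((-4)*(2 - 4 + √(5 - 4))))*(2 + 4*6²) = (-(16 - 8 + 2*√1 - 4*√1)/(4*(2 - 4 + √1)))*(2 + 4*36) = (-(16 - 8 + 2*1 - 4*1)/(4*(2 - 4 + 1)))*(2 + 144) = -¼*(16 - 8 + 2 - 4)/(-1)*146 = -¼*(-1)*6*146 = (3/2)*146 = 219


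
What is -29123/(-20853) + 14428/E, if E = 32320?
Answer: 310530611/168492240 ≈ 1.8430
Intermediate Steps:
-29123/(-20853) + 14428/E = -29123/(-20853) + 14428/32320 = -29123*(-1/20853) + 14428*(1/32320) = 29123/20853 + 3607/8080 = 310530611/168492240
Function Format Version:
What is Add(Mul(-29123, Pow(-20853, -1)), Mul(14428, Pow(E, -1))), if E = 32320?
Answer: Rational(310530611, 168492240) ≈ 1.8430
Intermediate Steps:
Add(Mul(-29123, Pow(-20853, -1)), Mul(14428, Pow(E, -1))) = Add(Mul(-29123, Pow(-20853, -1)), Mul(14428, Pow(32320, -1))) = Add(Mul(-29123, Rational(-1, 20853)), Mul(14428, Rational(1, 32320))) = Add(Rational(29123, 20853), Rational(3607, 8080)) = Rational(310530611, 168492240)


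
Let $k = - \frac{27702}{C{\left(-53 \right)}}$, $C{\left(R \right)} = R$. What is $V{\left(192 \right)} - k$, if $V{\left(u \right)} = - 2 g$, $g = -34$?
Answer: $- \frac{24098}{53} \approx -454.68$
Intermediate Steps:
$k = \frac{27702}{53}$ ($k = - \frac{27702}{-53} = \left(-27702\right) \left(- \frac{1}{53}\right) = \frac{27702}{53} \approx 522.68$)
$V{\left(u \right)} = 68$ ($V{\left(u \right)} = \left(-2\right) \left(-34\right) = 68$)
$V{\left(192 \right)} - k = 68 - \frac{27702}{53} = - \frac{24098}{53}$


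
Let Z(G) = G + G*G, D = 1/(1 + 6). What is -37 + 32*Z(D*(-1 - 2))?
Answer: -2197/49 ≈ -44.837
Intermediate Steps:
D = 1/7 ≈ 0.14286
Z(G) = G + G**2
-37 + 32*Z(D*(-1 - 2)) = -37 + 32*(((-1 - 2)/7)*(1 + (-1 - 2)/7)) = -37 + 32*(((1/7)*(-3))*(1 + (1/7)*(-3))) = -37 + 32*(-3*(1 - 3/7)/7) = -37 + 32*(-3/7*4/7) = -37 + 32*(-12/49) = -37 - 384/49 = -2197/49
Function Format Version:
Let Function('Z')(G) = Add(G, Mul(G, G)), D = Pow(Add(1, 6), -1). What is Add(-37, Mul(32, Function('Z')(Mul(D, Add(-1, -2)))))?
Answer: Rational(-2197, 49) ≈ -44.837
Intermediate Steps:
D = Rational(1, 7) (D = Pow(7, -1) = Rational(1, 7) ≈ 0.14286)
Function('Z')(G) = Add(G, Pow(G, 2))
Add(-37, Mul(32, Function('Z')(Mul(D, Add(-1, -2))))) = Add(-37, Mul(32, Mul(Mul(Rational(1, 7), Add(-1, -2)), Add(1, Mul(Rational(1, 7), Add(-1, -2)))))) = Add(-37, Mul(32, Mul(Mul(Rational(1, 7), -3), Add(1, Mul(Rational(1, 7), -3))))) = Add(-37, Mul(32, Mul(Rational(-3, 7), Add(1, Rational(-3, 7))))) = Add(-37, Mul(32, Mul(Rational(-3, 7), Rational(4, 7)))) = Add(-37, Mul(32, Rational(-12, 49))) = Add(-37, Rational(-384, 49)) = Rational(-2197, 49)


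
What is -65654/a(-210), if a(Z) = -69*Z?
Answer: -32827/7245 ≈ -4.5310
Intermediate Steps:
-65654/a(-210) = -65654/((-69*(-210))) = -65654/14490 = -65654*1/14490 = -32827/7245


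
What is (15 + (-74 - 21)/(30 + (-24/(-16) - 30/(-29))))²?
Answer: 519612025/3560769 ≈ 145.93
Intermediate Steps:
(15 + (-74 - 21)/(30 + (-24/(-16) - 30/(-29))))² = (15 - 95/(30 + (-24*(-1/16) - 30*(-1/29))))² = (15 - 95/(30 + (3/2 + 30/29)))² = (15 - 95/(30 + 147/58))² = (15 - 95/1887/58)² = (15 - 95*58/1887)² = (15 - 5510/1887)² = (22795/1887)² = 519612025/3560769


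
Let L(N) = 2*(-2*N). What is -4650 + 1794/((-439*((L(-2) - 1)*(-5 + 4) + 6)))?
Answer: -2039556/439 ≈ -4645.9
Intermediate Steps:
L(N) = -4*N
-4650 + 1794/((-439*((L(-2) - 1)*(-5 + 4) + 6))) = -4650 + 1794/((-439*((-4*(-2) - 1)*(-5 + 4) + 6))) = -4650 + 1794/((-439*((8 - 1)*(-1) + 6))) = -4650 + 1794/((-439*(7*(-1) + 6))) = -4650 + 1794/((-439*(-7 + 6))) = -4650 + 1794/((-439*(-1))) = -4650 + 1794/439 = -2039556/439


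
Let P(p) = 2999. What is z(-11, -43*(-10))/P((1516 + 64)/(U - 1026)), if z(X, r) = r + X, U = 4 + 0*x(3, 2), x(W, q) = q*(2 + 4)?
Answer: 419/2999 ≈ 0.13971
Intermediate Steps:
x(W, q) = 6*q (x(W, q) = q*6 = 6*q)
U = 4 (U = 4 + 0*(6*2) = 4 + 0*12 = 4 + 0 = 4)
z(X, r) = X + r
z(-11, -43*(-10))/P((1516 + 64)/(U - 1026)) = (-11 - 43*(-10))/2999 = (-11 + 430)*(1/2999) = 419*(1/2999) = 419/2999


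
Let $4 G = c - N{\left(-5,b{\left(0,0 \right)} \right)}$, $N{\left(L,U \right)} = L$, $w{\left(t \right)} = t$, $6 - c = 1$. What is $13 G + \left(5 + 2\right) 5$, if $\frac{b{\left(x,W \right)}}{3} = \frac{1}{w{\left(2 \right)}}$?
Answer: $\frac{135}{2} \approx 67.5$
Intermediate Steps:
$c = 5$ ($c = 6 - 1 = 5$)
$b{\left(x,W \right)} = \frac{3}{2}$
$G = \frac{5}{2}$ ($G = \frac{5 - -5}{4} = \frac{5 + 5}{4} = \frac{1}{4} \cdot 10 = \frac{5}{2} \approx 2.5$)
$13 G + \left(5 + 2\right) 5 = 13 \cdot \frac{5}{2} + \left(5 + 2\right) 5 = \frac{65}{2} + 7 \cdot 5 = \frac{65}{2} + 35 = \frac{135}{2}$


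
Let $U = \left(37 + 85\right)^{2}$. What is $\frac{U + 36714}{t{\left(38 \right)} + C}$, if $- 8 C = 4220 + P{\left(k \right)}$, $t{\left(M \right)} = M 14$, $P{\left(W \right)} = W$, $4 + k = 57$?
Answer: $- \frac{412784}{17} \approx -24281.0$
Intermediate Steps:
$k = 53$ ($k = -4 + 57 = 53$)
$t{\left(M \right)} = 14 M$
$U = 14884$ ($U = 122^{2} = 14884$)
$C = - \frac{4273}{8}$ ($C = - \frac{4220 + 53}{8} = \left(- \frac{1}{8}\right) 4273 = - \frac{4273}{8} \approx -534.13$)
$\frac{U + 36714}{t{\left(38 \right)} + C} = \frac{14884 + 36714}{14 \cdot 38 - \frac{4273}{8}} = \frac{51598}{532 - \frac{4273}{8}} = \frac{51598}{- \frac{17}{8}} = 51598 \left(- \frac{8}{17}\right) = - \frac{412784}{17}$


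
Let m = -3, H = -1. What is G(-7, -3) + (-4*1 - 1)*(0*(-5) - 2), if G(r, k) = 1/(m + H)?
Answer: 39/4 ≈ 9.7500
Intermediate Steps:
G(r, k) = -¼ (G(r, k) = 1/(-3 - 1) = 1/(-4) = -¼)
G(-7, -3) + (-4*1 - 1)*(0*(-5) - 2) = -¼ + (-4*1 - 1)*(0*(-5) - 2) = -¼ + (-4 - 1)*(0 - 2) = -¼ - 5*(-2) = -¼ + 10 = 39/4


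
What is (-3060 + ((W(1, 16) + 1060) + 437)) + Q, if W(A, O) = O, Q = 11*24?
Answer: -1283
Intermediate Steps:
Q = 264
(-3060 + ((W(1, 16) + 1060) + 437)) + Q = (-3060 + ((16 + 1060) + 437)) + 264 = (-3060 + (1076 + 437)) + 264 = (-3060 + 1513) + 264 = -1547 + 264 = -1283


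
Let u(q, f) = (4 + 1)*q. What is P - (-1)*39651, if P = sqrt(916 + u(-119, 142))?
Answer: 39651 + sqrt(321) ≈ 39669.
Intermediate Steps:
u(q, f) = 5*q
P = sqrt(321) (P = sqrt(916 + 5*(-119)) = sqrt(916 - 595) = sqrt(321) ≈ 17.916)
P - (-1)*39651 = sqrt(321) - (-1)*39651 = sqrt(321) - 1*(-39651) = sqrt(321) + 39651 = 39651 + sqrt(321)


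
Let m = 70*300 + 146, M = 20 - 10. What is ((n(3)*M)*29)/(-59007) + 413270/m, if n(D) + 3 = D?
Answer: 206635/10573 ≈ 19.544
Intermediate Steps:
M = 10
n(D) = -3 + D
m = 21146 (m = 21000 + 146 = 21146)
((n(3)*M)*29)/(-59007) + 413270/m = (((-3 + 3)*10)*29)/(-59007) + 413270/21146 = ((0*10)*29)*(-1/59007) + 413270*(1/21146) = (0*29)*(-1/59007) + 206635/10573 = 0*(-1/59007) + 206635/10573 = 0 + 206635/10573 = 206635/10573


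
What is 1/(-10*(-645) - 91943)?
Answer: -1/85493 ≈ -1.1697e-5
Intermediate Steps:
1/(-10*(-645) - 91943) = 1/(6450 - 91943) = 1/(-85493) = -1/85493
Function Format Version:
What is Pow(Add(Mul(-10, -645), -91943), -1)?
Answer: Rational(-1, 85493) ≈ -1.1697e-5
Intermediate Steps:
Pow(Add(Mul(-10, -645), -91943), -1) = Pow(Add(6450, -91943), -1) = Pow(-85493, -1) = Rational(-1, 85493)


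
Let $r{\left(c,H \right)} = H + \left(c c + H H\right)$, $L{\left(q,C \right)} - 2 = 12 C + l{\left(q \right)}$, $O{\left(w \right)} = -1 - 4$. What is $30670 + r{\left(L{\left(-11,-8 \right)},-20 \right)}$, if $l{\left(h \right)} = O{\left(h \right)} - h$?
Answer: $38794$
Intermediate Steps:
$O{\left(w \right)} = -5$
$l{\left(h \right)} = -5 - h$
$L{\left(q,C \right)} = -3 - q + 12 C$ ($L{\left(q,C \right)} = 2 - \left(5 + q - 12 C\right) = -3 - q + 12 C$)
$r{\left(c,H \right)} = H + H^{2} + c^{2}$ ($r{\left(c,H \right)} = H + \left(c^{2} + H^{2}\right) = H + \left(H^{2} + c^{2}\right) = H + H^{2} + c^{2}$)
$30670 + r{\left(L{\left(-11,-8 \right)},-20 \right)} = 30670 + \left(-20 + \left(-20\right)^{2} + \left(-3 - -11 + 12 \left(-8\right)\right)^{2}\right) = 30670 + \left(-20 + 400 + \left(-3 + 11 - 96\right)^{2}\right) = 30670 + \left(-20 + 400 + \left(-88\right)^{2}\right) = 30670 + \left(-20 + 400 + 7744\right) = 30670 + 8124 = 38794$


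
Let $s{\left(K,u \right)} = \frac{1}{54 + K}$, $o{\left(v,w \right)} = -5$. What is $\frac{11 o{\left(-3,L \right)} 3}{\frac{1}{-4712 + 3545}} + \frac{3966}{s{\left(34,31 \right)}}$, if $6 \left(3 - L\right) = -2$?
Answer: $541563$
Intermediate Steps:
$L = \frac{10}{3}$ ($L = 3 - - \frac{1}{3} = 3 + \frac{1}{3} = \frac{10}{3} \approx 3.3333$)
$\frac{11 o{\left(-3,L \right)} 3}{\frac{1}{-4712 + 3545}} + \frac{3966}{s{\left(34,31 \right)}} = \frac{11 \left(-5\right) 3}{\frac{1}{-4712 + 3545}} + \frac{3966}{\frac{1}{54 + 34}} = \frac{\left(-55\right) 3}{\frac{1}{-1167}} + \frac{3966}{\frac{1}{88}} = - \frac{165}{- \frac{1}{1167}} + 3966 \frac{1}{\frac{1}{88}} = \left(-165\right) \left(-1167\right) + 3966 \cdot 88 = 192555 + 349008 = 541563$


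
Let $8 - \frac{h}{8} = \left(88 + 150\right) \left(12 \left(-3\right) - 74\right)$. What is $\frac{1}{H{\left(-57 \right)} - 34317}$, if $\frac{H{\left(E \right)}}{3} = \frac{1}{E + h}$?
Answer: $- \frac{209447}{7187592696} \approx -2.914 \cdot 10^{-5}$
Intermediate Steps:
$h = 209504$ ($h = 64 - 8 \left(88 + 150\right) \left(12 \left(-3\right) - 74\right) = 64 - 8 \cdot 238 \left(-36 - 74\right) = 64 - 8 \cdot 238 \left(-110\right) = 64 - -209440 = 64 + 209440 = 209504$)
$H{\left(E \right)} = \frac{3}{209504 + E}$ ($H{\left(E \right)} = \frac{3}{E + 209504} = \frac{3}{209504 + E}$)
$\frac{1}{H{\left(-57 \right)} - 34317} = \frac{1}{\frac{3}{209504 - 57} - 34317} = \frac{1}{\frac{3}{209447} - 34317} = \frac{1}{- \frac{7187592696}{209447}} = - \frac{209447}{7187592696}$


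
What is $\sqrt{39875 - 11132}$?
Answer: $\sqrt{28743} \approx 169.54$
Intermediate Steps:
$\sqrt{39875 - 11132} = \sqrt{28743}$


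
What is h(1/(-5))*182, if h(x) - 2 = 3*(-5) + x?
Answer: -12012/5 ≈ -2402.4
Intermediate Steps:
h(x) = -13 + x (h(x) = 2 + (3*(-5) + x) = 2 + (-15 + x) = -13 + x)
h(1/(-5))*182 = (-13 + 1/(-5))*182 = (-13 - ⅕)*182 = -66/5*182 = -12012/5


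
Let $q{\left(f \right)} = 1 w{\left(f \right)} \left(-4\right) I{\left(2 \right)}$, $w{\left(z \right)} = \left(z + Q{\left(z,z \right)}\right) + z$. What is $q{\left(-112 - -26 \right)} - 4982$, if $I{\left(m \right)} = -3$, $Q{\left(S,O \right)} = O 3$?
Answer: $-10142$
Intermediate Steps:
$Q{\left(S,O \right)} = 3 O$
$w{\left(z \right)} = 5 z$ ($w{\left(z \right)} = \left(z + 3 z\right) + z = 4 z + z = 5 z$)
$q{\left(f \right)} = 60 f$ ($q{\left(f \right)} = 1 \cdot 5 f \left(-4\right) \left(-3\right) = 1 - 20 f \left(-3\right) = 1 \cdot 60 f = 60 f$)
$q{\left(-112 - -26 \right)} - 4982 = 60 \left(-112 - -26\right) - 4982 = 60 \left(-112 + 26\right) - 4982 = 60 \left(-86\right) - 4982 = -5160 - 4982 = -10142$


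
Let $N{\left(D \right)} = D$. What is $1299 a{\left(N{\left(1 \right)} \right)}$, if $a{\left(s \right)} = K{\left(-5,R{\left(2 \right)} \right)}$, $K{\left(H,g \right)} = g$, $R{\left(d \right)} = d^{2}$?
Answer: $5196$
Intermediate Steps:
$a{\left(s \right)} = 4$ ($a{\left(s \right)} = 2^{2} = 4$)
$1299 a{\left(N{\left(1 \right)} \right)} = 1299 \cdot 4 = 5196$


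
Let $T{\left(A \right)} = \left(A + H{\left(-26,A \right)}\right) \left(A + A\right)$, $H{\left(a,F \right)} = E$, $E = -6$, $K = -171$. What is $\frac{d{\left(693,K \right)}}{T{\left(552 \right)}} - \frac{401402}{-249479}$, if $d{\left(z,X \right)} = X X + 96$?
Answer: $\frac{11870365171}{7161045216} \approx 1.6576$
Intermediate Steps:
$d{\left(z,X \right)} = 96 + X^{2}$ ($d{\left(z,X \right)} = X^{2} + 96 = 96 + X^{2}$)
$H{\left(a,F \right)} = -6$
$T{\left(A \right)} = 2 A \left(-6 + A\right)$ ($T{\left(A \right)} = \left(A - 6\right) \left(A + A\right) = \left(-6 + A\right) 2 A = 2 A \left(-6 + A\right)$)
$\frac{d{\left(693,K \right)}}{T{\left(552 \right)}} - \frac{401402}{-249479} = \frac{96 + \left(-171\right)^{2}}{2 \cdot 552 \left(-6 + 552\right)} - \frac{401402}{-249479} = \frac{96 + 29241}{2 \cdot 552 \cdot 546} - - \frac{401402}{249479} = \frac{29337}{602784} + \frac{401402}{249479} = 29337 \cdot \frac{1}{602784} + \frac{401402}{249479} = \frac{1397}{28704} + \frac{401402}{249479} = \frac{11870365171}{7161045216}$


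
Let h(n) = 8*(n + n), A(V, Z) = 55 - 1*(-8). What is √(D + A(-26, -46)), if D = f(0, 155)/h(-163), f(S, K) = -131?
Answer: √26802905/652 ≈ 7.9404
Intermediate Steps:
A(V, Z) = 63 (A(V, Z) = 55 + 8 = 63)
h(n) = 16*n (h(n) = 8*(2*n) = 16*n)
D = 131/2608 (D = -131/(16*(-163)) = -131/(-2608) = -131*(-1/2608) = 131/2608 ≈ 0.050230)
√(D + A(-26, -46)) = √(131/2608 + 63) = √(164435/2608) = √26802905/652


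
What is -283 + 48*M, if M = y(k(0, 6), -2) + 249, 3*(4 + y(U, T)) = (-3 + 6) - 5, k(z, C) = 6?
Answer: 11445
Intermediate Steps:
y(U, T) = -14/3 (y(U, T) = -4 + ((-3 + 6) - 5)/3 = -4 + (3 - 5)/3 = -4 + (1/3)*(-2) = -4 - 2/3 = -14/3)
M = 733/3 (M = -14/3 + 249 = 733/3 ≈ 244.33)
-283 + 48*M = -283 + 48*(733/3) = -283 + 11728 = 11445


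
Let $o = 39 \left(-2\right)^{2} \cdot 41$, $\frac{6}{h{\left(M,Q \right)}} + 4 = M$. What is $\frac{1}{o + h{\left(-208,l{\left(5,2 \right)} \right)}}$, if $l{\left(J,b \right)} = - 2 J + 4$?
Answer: $\frac{106}{677973} \approx 0.00015635$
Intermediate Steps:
$l{\left(J,b \right)} = 4 - 2 J$
$h{\left(M,Q \right)} = \frac{6}{-4 + M}$
$o = 6396$ ($o = 39 \cdot 4 \cdot 41 = 156 \cdot 41 = 6396$)
$\frac{1}{o + h{\left(-208,l{\left(5,2 \right)} \right)}} = \frac{1}{6396 + \frac{6}{-4 - 208}} = \frac{1}{6396 + \frac{6}{-212}} = \frac{1}{6396 + 6 \left(- \frac{1}{212}\right)} = \frac{1}{6396 - \frac{3}{106}} = \frac{1}{\frac{677973}{106}} = \frac{106}{677973}$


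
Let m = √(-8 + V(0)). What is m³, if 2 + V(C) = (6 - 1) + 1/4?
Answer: -19*I*√19/8 ≈ -10.352*I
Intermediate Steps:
V(C) = 13/4 (V(C) = -2 + ((6 - 1) + 1/4) = -2 + (5 + ¼) = -2 + 21/4 = 13/4)
m = I*√19/2 (m = √(-8 + 13/4) = √(-19/4) = I*√19/2 ≈ 2.1795*I)
m³ = (I*√19/2)³ = -19*I*√19/8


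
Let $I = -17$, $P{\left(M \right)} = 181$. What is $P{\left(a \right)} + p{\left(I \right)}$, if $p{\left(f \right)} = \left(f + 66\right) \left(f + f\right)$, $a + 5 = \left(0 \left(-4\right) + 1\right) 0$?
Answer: $-1485$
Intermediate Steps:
$a = -5$ ($a = -5 + \left(0 \left(-4\right) + 1\right) 0 = -5 + \left(0 + 1\right) 0 = -5 + 1 \cdot 0 = -5 + 0 = -5$)
$p{\left(f \right)} = 2 f \left(66 + f\right)$ ($p{\left(f \right)} = \left(66 + f\right) 2 f = 2 f \left(66 + f\right)$)
$P{\left(a \right)} + p{\left(I \right)} = 181 + 2 \left(-17\right) \left(66 - 17\right) = 181 + 2 \left(-17\right) 49 = 181 - 1666 = -1485$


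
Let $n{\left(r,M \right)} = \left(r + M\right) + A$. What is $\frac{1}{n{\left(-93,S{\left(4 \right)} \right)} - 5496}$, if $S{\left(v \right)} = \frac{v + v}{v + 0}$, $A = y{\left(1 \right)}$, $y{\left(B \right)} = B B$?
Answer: $- \frac{1}{5586} \approx -0.00017902$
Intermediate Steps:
$y{\left(B \right)} = B^{2}$
$A = 1$ ($A = 1^{2} = 1$)
$S{\left(v \right)} = 2$ ($S{\left(v \right)} = \frac{2 v}{v} = 2$)
$n{\left(r,M \right)} = 1 + M + r$ ($n{\left(r,M \right)} = \left(r + M\right) + 1 = \left(M + r\right) + 1 = 1 + M + r$)
$\frac{1}{n{\left(-93,S{\left(4 \right)} \right)} - 5496} = \frac{1}{\left(1 + 2 - 93\right) - 5496} = \frac{1}{-90 - 5496} = \frac{1}{-5586} = - \frac{1}{5586}$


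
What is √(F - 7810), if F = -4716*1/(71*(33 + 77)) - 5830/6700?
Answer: I*√85554854203346/104654 ≈ 88.383*I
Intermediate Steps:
F = -154259/104654 (F = -4716/(71*110) - 5830*1/6700 = -4716/7810 - 583/670 = -4716*1/7810 - 583/670 = -2358/3905 - 583/670 = -154259/104654 ≈ -1.4740)
√(F - 7810) = √(-154259/104654 - 7810) = √(-817501999/104654) = I*√85554854203346/104654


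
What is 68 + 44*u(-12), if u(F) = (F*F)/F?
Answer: -460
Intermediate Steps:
u(F) = F (u(F) = F²/F = F)
68 + 44*u(-12) = 68 + 44*(-12) = 68 - 528 = -460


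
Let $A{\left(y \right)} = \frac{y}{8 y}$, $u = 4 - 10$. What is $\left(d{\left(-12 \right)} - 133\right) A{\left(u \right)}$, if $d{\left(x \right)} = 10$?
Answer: $- \frac{123}{8} \approx -15.375$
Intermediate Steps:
$u = -6$ ($u = 4 - 10 = -6$)
$A{\left(y \right)} = \frac{1}{8}$ ($A{\left(y \right)} = y \frac{1}{8 y} = \frac{1}{8}$)
$\left(d{\left(-12 \right)} - 133\right) A{\left(u \right)} = \left(10 - 133\right) \frac{1}{8} = \left(-123\right) \frac{1}{8} = - \frac{123}{8}$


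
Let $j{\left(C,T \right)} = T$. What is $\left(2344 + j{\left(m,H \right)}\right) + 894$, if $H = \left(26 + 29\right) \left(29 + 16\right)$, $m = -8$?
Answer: $5713$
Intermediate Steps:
$H = 2475$ ($H = 55 \cdot 45 = 2475$)
$\left(2344 + j{\left(m,H \right)}\right) + 894 = \left(2344 + 2475\right) + 894 = 4819 + 894 = 5713$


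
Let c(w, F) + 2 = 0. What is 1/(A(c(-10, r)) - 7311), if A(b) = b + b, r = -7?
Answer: -1/7315 ≈ -0.00013671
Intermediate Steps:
c(w, F) = -2 (c(w, F) = -2 + 0 = -2)
A(b) = 2*b
1/(A(c(-10, r)) - 7311) = 1/(2*(-2) - 7311) = 1/(-4 - 7311) = 1/(-7315) = -1/7315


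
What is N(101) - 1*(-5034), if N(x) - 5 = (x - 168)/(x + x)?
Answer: 1017811/202 ≈ 5038.7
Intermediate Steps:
N(x) = 5 + (-168 + x)/(2*x) (N(x) = 5 + (x - 168)/(x + x) = 5 + (-168 + x)/((2*x)) = 5 + (-168 + x)*(1/(2*x)) = 5 + (-168 + x)/(2*x))
N(101) - 1*(-5034) = (11/2 - 84/101) - 1*(-5034) = (11/2 - 84*1/101) + 5034 = (11/2 - 84/101) + 5034 = 943/202 + 5034 = 1017811/202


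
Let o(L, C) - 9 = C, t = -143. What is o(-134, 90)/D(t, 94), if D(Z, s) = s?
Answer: 99/94 ≈ 1.0532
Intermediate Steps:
o(L, C) = 9 + C
o(-134, 90)/D(t, 94) = (9 + 90)/94 = 99*(1/94) = 99/94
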